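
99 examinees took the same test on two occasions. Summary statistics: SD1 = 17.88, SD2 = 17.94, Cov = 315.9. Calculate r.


r = cov(X,Y) / (SD_X * SD_Y)
r = 315.9 / (17.88 * 17.94)
r = 315.9 / 320.7672
r = 0.9848

0.9848


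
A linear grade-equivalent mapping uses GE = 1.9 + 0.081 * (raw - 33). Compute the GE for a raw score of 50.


raw - median = 50 - 33 = 17
slope * diff = 0.081 * 17 = 1.377
GE = 1.9 + 1.377
GE = 3.277

3.277


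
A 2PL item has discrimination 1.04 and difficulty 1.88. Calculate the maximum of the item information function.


For 2PL, max info at theta = b = 1.88
I_max = a^2 / 4 = 1.04^2 / 4
= 1.0816 / 4
I_max = 0.2704

0.2704


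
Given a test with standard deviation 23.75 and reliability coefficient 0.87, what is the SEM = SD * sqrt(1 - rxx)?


SEM = SD * sqrt(1 - rxx)
SEM = 23.75 * sqrt(1 - 0.87)
SEM = 23.75 * sqrt(0.13) = 23.75 * 0.360555
SEM = 8.5632

8.5632


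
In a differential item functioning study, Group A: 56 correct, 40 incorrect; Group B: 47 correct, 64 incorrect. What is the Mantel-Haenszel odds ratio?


Odds_A = 56/40 = 1.4
Odds_B = 47/64 = 0.7344
OR = Odds_A / Odds_B = 1.4 / 0.7344
Exactly, OR = (56 * 64) / (40 * 47) = 3584 / 1880
OR = 1.9064

1.9064


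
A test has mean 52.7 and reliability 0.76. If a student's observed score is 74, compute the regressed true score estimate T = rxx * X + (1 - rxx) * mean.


T_est = rxx * X + (1 - rxx) * mean
T_est = 0.76 * 74 + 0.24 * 52.7
T_est = 56.24 + 12.648
T_est = 68.888

68.888


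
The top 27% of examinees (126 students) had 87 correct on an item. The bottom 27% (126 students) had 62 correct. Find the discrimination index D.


p_upper = 87/126 = 0.6905
p_lower = 62/126 = 0.4921
D = 0.6905 - 0.4921 = 0.1984

0.1984


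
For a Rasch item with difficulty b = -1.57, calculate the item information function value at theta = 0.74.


P = 1/(1+exp(-(0.74--1.57))) = 0.9097
I = P*(1-P) = 0.9097 * 0.0903
I = 0.0821

0.0821


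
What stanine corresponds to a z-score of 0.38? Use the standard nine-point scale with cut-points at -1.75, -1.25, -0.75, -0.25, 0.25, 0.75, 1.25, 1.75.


Stanine boundaries: [-1.75, -1.25, -0.75, -0.25, 0.25, 0.75, 1.25, 1.75]
z = 0.38
Check each boundary:
  z >= -1.75 -> could be stanine 2
  z >= -1.25 -> could be stanine 3
  z >= -0.75 -> could be stanine 4
  z >= -0.25 -> could be stanine 5
  z >= 0.25 -> could be stanine 6
  z < 0.75
  z < 1.25
  z < 1.75
Highest qualifying boundary gives stanine = 6

6


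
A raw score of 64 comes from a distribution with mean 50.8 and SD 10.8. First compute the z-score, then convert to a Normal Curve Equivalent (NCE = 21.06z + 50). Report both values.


z = (X - mean) / SD = (64 - 50.8) / 10.8
z = 13.2 / 10.8
z = 1.2222
NCE = NCE = 21.06z + 50
Carry z at full precision (z = 13.2 / 10.8) into the conversion:
NCE = 21.06 * (13.2 / 10.8) + 50 = 277.992 / 10.8 + 50
NCE = 25.74 + 50
NCE = 75.74

75.74


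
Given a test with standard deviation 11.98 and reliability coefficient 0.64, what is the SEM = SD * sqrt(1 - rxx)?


SEM = SD * sqrt(1 - rxx)
SEM = 11.98 * sqrt(1 - 0.64)
SEM = 11.98 * sqrt(0.36) = 11.98 * 0.6
SEM = 7.188

7.188


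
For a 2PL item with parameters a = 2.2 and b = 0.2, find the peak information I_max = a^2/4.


For 2PL, max info at theta = b = 0.2
I_max = a^2 / 4 = 2.2^2 / 4
= 4.84 / 4
I_max = 1.21

1.21


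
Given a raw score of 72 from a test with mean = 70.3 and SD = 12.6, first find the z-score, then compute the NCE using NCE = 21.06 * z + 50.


z = (X - mean) / SD = (72 - 70.3) / 12.6
z = 1.7 / 12.6
z = 0.1349
NCE = NCE = 21.06z + 50
Carry z at full precision (z = 1.7 / 12.6) into the conversion:
NCE = 21.06 * (1.7 / 12.6) + 50 = 35.802 / 12.6 + 50
NCE = 2.8414 + 50
NCE = 52.8414

52.8414


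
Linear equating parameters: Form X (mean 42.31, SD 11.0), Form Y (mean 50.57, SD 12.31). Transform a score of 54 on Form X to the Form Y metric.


slope = SD_Y / SD_X = 12.31 / 11.0 ~ 1.1191
intercept = mean_Y - slope * mean_X = 50.57 - (12.31 / 11.0) * 42.31 ~ 3.2213
Y = slope * X + intercept. To avoid rounding drift from the rounded slope/intercept, evaluate the equivalent form Y = mean_Y + SD_Y * (X - mean_X) / SD_X at full precision:
Y = 50.57 + 12.31 * (54 - 42.31) / 11.0
Y = 50.57 + 12.31 * 11.69 / 11.0
Y = 50.57 + 143.9039 / 11.0
Y = 50.57 + 13.0822
Y = 63.6522

63.6522


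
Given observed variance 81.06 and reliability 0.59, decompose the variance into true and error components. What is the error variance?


var_true = rxx * var_obs = 0.59 * 81.06 = 47.8254
var_error = var_obs - var_true
var_error = 81.06 - 47.8254
var_error = 33.2346

33.2346


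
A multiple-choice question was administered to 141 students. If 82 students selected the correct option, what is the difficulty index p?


Item difficulty p = number correct / total examinees
p = 82 / 141
p = 0.5816

0.5816


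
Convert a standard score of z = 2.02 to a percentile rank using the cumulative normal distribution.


CDF(z) = 0.5 * (1 + erf(z/sqrt(2)))
erf(1.4284) = 0.9566
CDF = 0.9783
Percentile rank = 0.9783 * 100 = 97.83

97.83


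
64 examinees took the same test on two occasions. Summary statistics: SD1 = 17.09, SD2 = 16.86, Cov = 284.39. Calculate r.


r = cov(X,Y) / (SD_X * SD_Y)
r = 284.39 / (17.09 * 16.86)
r = 284.39 / 288.1374
r = 0.987

0.987


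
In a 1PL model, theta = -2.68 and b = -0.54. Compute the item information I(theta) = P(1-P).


P = 1/(1+exp(-(-2.68--0.54))) = 0.1053
I = P*(1-P) = 0.1053 * 0.8947
I = 0.0942

0.0942


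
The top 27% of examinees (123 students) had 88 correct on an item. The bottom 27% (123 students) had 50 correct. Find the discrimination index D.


p_upper = 88/123 = 0.7154
p_lower = 50/123 = 0.4065
D = 0.7154 - 0.4065 = 0.3089

0.3089


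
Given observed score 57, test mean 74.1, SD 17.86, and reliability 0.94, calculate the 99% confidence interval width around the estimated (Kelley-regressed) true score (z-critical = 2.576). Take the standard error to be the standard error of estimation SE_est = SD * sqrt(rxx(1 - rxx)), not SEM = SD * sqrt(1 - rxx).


True score estimate = 0.94*57 + 0.06*74.1 = 58.026
SE_est = SD * sqrt(rxx * (1 - rxx)) = 17.86 * sqrt(0.94 * 0.06) = 17.86 * sqrt(0.0564) = 4.241515
CI = T_est +/- z * SE_est, so width = 2 * z * SE_est = 2 * 2.576 * 4.241515
Width = 21.8523

21.8523


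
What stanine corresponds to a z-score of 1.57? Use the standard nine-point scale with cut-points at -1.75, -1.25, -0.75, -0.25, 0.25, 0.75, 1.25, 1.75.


Stanine boundaries: [-1.75, -1.25, -0.75, -0.25, 0.25, 0.75, 1.25, 1.75]
z = 1.57
Check each boundary:
  z >= -1.75 -> could be stanine 2
  z >= -1.25 -> could be stanine 3
  z >= -0.75 -> could be stanine 4
  z >= -0.25 -> could be stanine 5
  z >= 0.25 -> could be stanine 6
  z >= 0.75 -> could be stanine 7
  z >= 1.25 -> could be stanine 8
  z < 1.75
Highest qualifying boundary gives stanine = 8

8


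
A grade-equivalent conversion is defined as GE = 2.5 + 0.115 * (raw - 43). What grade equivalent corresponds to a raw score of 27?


raw - median = 27 - 43 = -16
slope * diff = 0.115 * -16 = -1.84
GE = 2.5 + -1.84
GE = 0.66

0.66


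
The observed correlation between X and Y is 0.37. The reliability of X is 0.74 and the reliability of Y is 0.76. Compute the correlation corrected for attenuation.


r_corrected = rxy / sqrt(rxx * ryy)
= 0.37 / sqrt(0.74 * 0.76)
= 0.37 / sqrt(0.5624)
= 0.37 / 0.749933
r_corrected = 0.4934

0.4934


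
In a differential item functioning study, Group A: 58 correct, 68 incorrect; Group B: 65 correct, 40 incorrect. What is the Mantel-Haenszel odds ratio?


Odds_A = 58/68 = 0.8529
Odds_B = 65/40 = 1.625
OR = Odds_A / Odds_B = 0.8529 / 1.625
Exactly, OR = (58 * 40) / (68 * 65) = 2320 / 4420
OR = 0.5249

0.5249


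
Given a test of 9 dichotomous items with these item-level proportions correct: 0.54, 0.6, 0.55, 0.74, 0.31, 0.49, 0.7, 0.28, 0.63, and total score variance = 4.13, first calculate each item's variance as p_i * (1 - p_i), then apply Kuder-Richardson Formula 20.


For each item, compute p_i * q_i:
  Item 1: 0.54 * 0.46 = 0.2484
  Item 2: 0.6 * 0.4 = 0.24
  Item 3: 0.55 * 0.45 = 0.2475
  Item 4: 0.74 * 0.26 = 0.1924
  Item 5: 0.31 * 0.69 = 0.2139
  Item 6: 0.49 * 0.51 = 0.2499
  Item 7: 0.7 * 0.3 = 0.21
  Item 8: 0.28 * 0.72 = 0.2016
  Item 9: 0.63 * 0.37 = 0.2331
Sum(p_i * q_i) = 0.2484 + 0.24 + 0.2475 + 0.1924 + 0.2139 + 0.2499 + 0.21 + 0.2016 + 0.2331 = 2.0368
KR-20 = (k/(k-1)) * (1 - Sum(p_i*q_i) / Var_total)
= (9/8) * (1 - 2.0368/4.13)
= 1.125 * 0.5068
KR-20 = 0.5702

0.5702


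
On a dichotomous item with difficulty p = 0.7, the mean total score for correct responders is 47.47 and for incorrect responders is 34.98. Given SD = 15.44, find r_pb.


q = 1 - p = 0.3
rpb = ((M1 - M0) / SD) * sqrt(p * q)
rpb = ((47.47 - 34.98) / 15.44) * sqrt(0.7 * 0.3)
rpb = 0.3707

0.3707


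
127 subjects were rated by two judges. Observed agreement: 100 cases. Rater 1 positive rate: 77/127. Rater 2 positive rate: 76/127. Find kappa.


P_o = 100/127 = 0.787402
P_e = (77*76 + 50*51) / 16129 = 0.520925
kappa = (P_o - P_e) / (1 - P_e)
kappa = (0.787402 - 0.520925) / (1 - 0.520925)
kappa = 0.5562

0.5562


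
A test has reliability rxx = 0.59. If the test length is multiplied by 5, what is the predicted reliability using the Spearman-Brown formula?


r_new = (n * rxx) / (1 + (n-1) * rxx)
r_new = (5 * 0.59) / (1 + 4 * 0.59)
r_new = 2.95 / 3.36
r_new = 0.878

0.878


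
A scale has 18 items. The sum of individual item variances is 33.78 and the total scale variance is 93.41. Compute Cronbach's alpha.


alpha = (k/(k-1)) * (1 - sum(si^2)/s_total^2)
= (18/17) * (1 - 33.78/93.41)
alpha = 0.6759

0.6759


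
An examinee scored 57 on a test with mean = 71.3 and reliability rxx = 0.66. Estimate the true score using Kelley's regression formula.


T_est = rxx * X + (1 - rxx) * mean
T_est = 0.66 * 57 + 0.34 * 71.3
T_est = 37.62 + 24.242
T_est = 61.862

61.862


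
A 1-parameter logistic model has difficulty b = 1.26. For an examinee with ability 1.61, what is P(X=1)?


theta - b = 1.61 - 1.26 = 0.35
exp(-(theta - b)) = exp(-0.35) = 0.7047
P = 1 / (1 + 0.7047)
P = 0.5866

0.5866


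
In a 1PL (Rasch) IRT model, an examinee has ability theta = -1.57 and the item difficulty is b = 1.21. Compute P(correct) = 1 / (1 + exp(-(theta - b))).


theta - b = -1.57 - 1.21 = -2.78
exp(-(theta - b)) = exp(2.78) = 16.119
P = 1 / (1 + 16.119)
P = 0.0584

0.0584


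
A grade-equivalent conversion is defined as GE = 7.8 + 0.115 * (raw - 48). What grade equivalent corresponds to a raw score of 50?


raw - median = 50 - 48 = 2
slope * diff = 0.115 * 2 = 0.23
GE = 7.8 + 0.23
GE = 8.03

8.03


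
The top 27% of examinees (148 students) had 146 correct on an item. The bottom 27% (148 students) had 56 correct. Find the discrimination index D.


p_upper = 146/148 = 0.9865
p_lower = 56/148 = 0.3784
D = 0.9865 - 0.3784 = 0.6081

0.6081


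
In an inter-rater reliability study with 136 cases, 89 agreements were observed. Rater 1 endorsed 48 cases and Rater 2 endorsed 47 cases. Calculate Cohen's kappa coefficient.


P_o = 89/136 = 0.654412
P_e = (48*47 + 88*89) / 18496 = 0.545415
kappa = (P_o - P_e) / (1 - P_e)
kappa = (0.654412 - 0.545415) / (1 - 0.545415)
kappa = 0.2398

0.2398


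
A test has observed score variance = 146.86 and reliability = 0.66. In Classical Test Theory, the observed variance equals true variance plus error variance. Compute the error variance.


var_true = rxx * var_obs = 0.66 * 146.86 = 96.9276
var_error = var_obs - var_true
var_error = 146.86 - 96.9276
var_error = 49.9324

49.9324


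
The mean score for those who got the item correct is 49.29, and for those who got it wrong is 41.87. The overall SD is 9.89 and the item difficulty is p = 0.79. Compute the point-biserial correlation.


q = 1 - p = 0.21
rpb = ((M1 - M0) / SD) * sqrt(p * q)
rpb = ((49.29 - 41.87) / 9.89) * sqrt(0.79 * 0.21)
rpb = 0.3056

0.3056


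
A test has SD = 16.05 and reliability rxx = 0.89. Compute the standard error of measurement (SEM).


SEM = SD * sqrt(1 - rxx)
SEM = 16.05 * sqrt(1 - 0.89)
SEM = 16.05 * sqrt(0.11) = 16.05 * 0.331662
SEM = 5.3232

5.3232


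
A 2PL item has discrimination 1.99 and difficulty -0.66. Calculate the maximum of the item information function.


For 2PL, max info at theta = b = -0.66
I_max = a^2 / 4 = 1.99^2 / 4
= 3.9601 / 4
I_max = 0.99

0.99


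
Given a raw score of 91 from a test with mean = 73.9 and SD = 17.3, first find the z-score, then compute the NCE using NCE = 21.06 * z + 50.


z = (X - mean) / SD = (91 - 73.9) / 17.3
z = 17.1 / 17.3
z = 0.9884
NCE = NCE = 21.06z + 50
Carry z at full precision (z = 17.1 / 17.3) into the conversion:
NCE = 21.06 * (17.1 / 17.3) + 50 = 360.126 / 17.3 + 50
NCE = 20.8165 + 50
NCE = 70.8165

70.8165


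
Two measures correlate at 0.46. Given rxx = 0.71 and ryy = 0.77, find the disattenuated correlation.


r_corrected = rxy / sqrt(rxx * ryy)
= 0.46 / sqrt(0.71 * 0.77)
= 0.46 / sqrt(0.5467)
= 0.46 / 0.739392
r_corrected = 0.6221

0.6221


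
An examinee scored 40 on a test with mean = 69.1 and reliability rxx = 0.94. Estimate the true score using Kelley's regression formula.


T_est = rxx * X + (1 - rxx) * mean
T_est = 0.94 * 40 + 0.06 * 69.1
T_est = 37.6 + 4.146
T_est = 41.746

41.746


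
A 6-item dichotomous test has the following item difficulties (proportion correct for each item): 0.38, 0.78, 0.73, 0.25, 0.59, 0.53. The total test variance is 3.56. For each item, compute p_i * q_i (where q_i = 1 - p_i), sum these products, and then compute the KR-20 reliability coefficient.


For each item, compute p_i * q_i:
  Item 1: 0.38 * 0.62 = 0.2356
  Item 2: 0.78 * 0.22 = 0.1716
  Item 3: 0.73 * 0.27 = 0.1971
  Item 4: 0.25 * 0.75 = 0.1875
  Item 5: 0.59 * 0.41 = 0.2419
  Item 6: 0.53 * 0.47 = 0.2491
Sum(p_i * q_i) = 0.2356 + 0.1716 + 0.1971 + 0.1875 + 0.2419 + 0.2491 = 1.2828
KR-20 = (k/(k-1)) * (1 - Sum(p_i*q_i) / Var_total)
= (6/5) * (1 - 1.2828/3.56)
= 1.2 * 0.6397
KR-20 = 0.7676

0.7676


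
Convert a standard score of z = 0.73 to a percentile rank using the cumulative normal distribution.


CDF(z) = 0.5 * (1 + erf(z/sqrt(2)))
erf(0.5162) = 0.5346
CDF = 0.7673
Percentile rank = 0.7673 * 100 = 76.73

76.73


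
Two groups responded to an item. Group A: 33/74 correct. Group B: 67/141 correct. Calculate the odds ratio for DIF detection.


Odds_A = 33/41 = 0.8049
Odds_B = 67/74 = 0.9054
OR = Odds_A / Odds_B = 0.8049 / 0.9054
Exactly, OR = (33 * 74) / (41 * 67) = 2442 / 2747
OR = 0.889

0.889


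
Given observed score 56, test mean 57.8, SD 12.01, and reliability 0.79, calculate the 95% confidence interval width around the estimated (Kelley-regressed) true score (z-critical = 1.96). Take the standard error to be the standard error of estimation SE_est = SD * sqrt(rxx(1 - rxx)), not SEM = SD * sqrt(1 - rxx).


True score estimate = 0.79*56 + 0.21*57.8 = 56.378
SE_est = SD * sqrt(rxx * (1 - rxx)) = 12.01 * sqrt(0.79 * 0.21) = 12.01 * sqrt(0.1659) = 4.891772
CI = T_est +/- z * SE_est, so width = 2 * z * SE_est = 2 * 1.96 * 4.891772
Width = 19.1757

19.1757


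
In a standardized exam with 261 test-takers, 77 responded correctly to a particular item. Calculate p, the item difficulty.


Item difficulty p = number correct / total examinees
p = 77 / 261
p = 0.295

0.295


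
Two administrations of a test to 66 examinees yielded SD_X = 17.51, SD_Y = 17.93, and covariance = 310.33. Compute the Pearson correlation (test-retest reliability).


r = cov(X,Y) / (SD_X * SD_Y)
r = 310.33 / (17.51 * 17.93)
r = 310.33 / 313.9543
r = 0.9885

0.9885


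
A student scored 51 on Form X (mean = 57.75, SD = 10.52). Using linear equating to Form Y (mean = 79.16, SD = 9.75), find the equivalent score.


slope = SD_Y / SD_X = 9.75 / 10.52 ~ 0.9268
intercept = mean_Y - slope * mean_X = 79.16 - (9.75 / 10.52) * 57.75 ~ 25.6369
Y = slope * X + intercept. To avoid rounding drift from the rounded slope/intercept, evaluate the equivalent form Y = mean_Y + SD_Y * (X - mean_X) / SD_X at full precision:
Y = 79.16 + 9.75 * (51 - 57.75) / 10.52
Y = 79.16 - 9.75 * 6.75 / 10.52
Y = 79.16 - 65.8125 / 10.52
Y = 79.16 - 6.2559
Y = 72.9041

72.9041


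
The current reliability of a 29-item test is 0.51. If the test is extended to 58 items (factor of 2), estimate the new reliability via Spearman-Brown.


r_new = (n * rxx) / (1 + (n-1) * rxx)
r_new = (2 * 0.51) / (1 + 1 * 0.51)
r_new = 1.02 / 1.51
r_new = 0.6755

0.6755


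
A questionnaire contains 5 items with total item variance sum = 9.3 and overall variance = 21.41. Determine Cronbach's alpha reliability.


alpha = (k/(k-1)) * (1 - sum(si^2)/s_total^2)
= (5/4) * (1 - 9.3/21.41)
alpha = 0.707

0.707


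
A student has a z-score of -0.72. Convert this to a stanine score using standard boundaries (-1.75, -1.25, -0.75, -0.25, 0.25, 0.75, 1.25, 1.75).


Stanine boundaries: [-1.75, -1.25, -0.75, -0.25, 0.25, 0.75, 1.25, 1.75]
z = -0.72
Check each boundary:
  z >= -1.75 -> could be stanine 2
  z >= -1.25 -> could be stanine 3
  z >= -0.75 -> could be stanine 4
  z < -0.25
  z < 0.25
  z < 0.75
  z < 1.25
  z < 1.75
Highest qualifying boundary gives stanine = 4

4


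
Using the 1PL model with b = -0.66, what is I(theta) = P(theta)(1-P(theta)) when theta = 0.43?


P = 1/(1+exp(-(0.43--0.66))) = 0.7484
I = P*(1-P) = 0.7484 * 0.2516
I = 0.1883

0.1883


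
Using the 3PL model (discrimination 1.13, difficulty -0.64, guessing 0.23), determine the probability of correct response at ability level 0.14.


logit = 1.13*(0.14 - -0.64) = 0.8814
P* = 1/(1 + exp(-0.8814)) = 0.7071
P = 0.23 + (1 - 0.23) * 0.7071
P = 0.7745

0.7745


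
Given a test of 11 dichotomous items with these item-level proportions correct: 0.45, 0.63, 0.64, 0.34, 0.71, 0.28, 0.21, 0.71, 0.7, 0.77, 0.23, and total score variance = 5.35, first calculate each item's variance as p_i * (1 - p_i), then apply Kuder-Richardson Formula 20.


For each item, compute p_i * q_i:
  Item 1: 0.45 * 0.55 = 0.2475
  Item 2: 0.63 * 0.37 = 0.2331
  Item 3: 0.64 * 0.36 = 0.2304
  Item 4: 0.34 * 0.66 = 0.2244
  Item 5: 0.71 * 0.29 = 0.2059
  Item 6: 0.28 * 0.72 = 0.2016
  Item 7: 0.21 * 0.79 = 0.1659
  Item 8: 0.71 * 0.29 = 0.2059
  Item 9: 0.7 * 0.3 = 0.21
  Item 10: 0.77 * 0.23 = 0.1771
  Item 11: 0.23 * 0.77 = 0.1771
Sum(p_i * q_i) = 0.2475 + 0.2331 + 0.2304 + 0.2244 + 0.2059 + 0.2016 + 0.1659 + 0.2059 + 0.21 + 0.1771 + 0.1771 = 2.2789
KR-20 = (k/(k-1)) * (1 - Sum(p_i*q_i) / Var_total)
= (11/10) * (1 - 2.2789/5.35)
= 1.1 * 0.574
KR-20 = 0.6314

0.6314


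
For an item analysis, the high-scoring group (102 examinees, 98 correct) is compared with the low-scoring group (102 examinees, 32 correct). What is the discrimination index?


p_upper = 98/102 = 0.9608
p_lower = 32/102 = 0.3137
D = 0.9608 - 0.3137 = 0.6471

0.6471


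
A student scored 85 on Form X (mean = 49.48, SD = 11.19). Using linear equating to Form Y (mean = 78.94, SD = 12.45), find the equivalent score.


slope = SD_Y / SD_X = 12.45 / 11.19 ~ 1.1126
intercept = mean_Y - slope * mean_X = 78.94 - (12.45 / 11.19) * 49.48 ~ 23.8885
Y = slope * X + intercept. To avoid rounding drift from the rounded slope/intercept, evaluate the equivalent form Y = mean_Y + SD_Y * (X - mean_X) / SD_X at full precision:
Y = 78.94 + 12.45 * (85 - 49.48) / 11.19
Y = 78.94 + 12.45 * 35.52 / 11.19
Y = 78.94 + 442.224 / 11.19
Y = 78.94 + 39.5196
Y = 118.4596

118.4596


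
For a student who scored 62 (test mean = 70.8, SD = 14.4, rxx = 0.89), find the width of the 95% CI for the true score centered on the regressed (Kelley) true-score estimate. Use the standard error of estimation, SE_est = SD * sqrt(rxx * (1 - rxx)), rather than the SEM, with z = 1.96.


True score estimate = 0.89*62 + 0.11*70.8 = 62.968
SE_est = SD * sqrt(rxx * (1 - rxx)) = 14.4 * sqrt(0.89 * 0.11) = 14.4 * sqrt(0.0979) = 4.505612
CI = T_est +/- z * SE_est, so width = 2 * z * SE_est = 2 * 1.96 * 4.505612
Width = 17.662

17.662


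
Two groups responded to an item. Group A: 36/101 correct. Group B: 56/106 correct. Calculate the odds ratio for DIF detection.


Odds_A = 36/65 = 0.5538
Odds_B = 56/50 = 1.12
OR = Odds_A / Odds_B = 0.5538 / 1.12
Exactly, OR = (36 * 50) / (65 * 56) = 1800 / 3640
OR = 0.4945

0.4945


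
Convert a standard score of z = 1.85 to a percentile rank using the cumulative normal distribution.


CDF(z) = 0.5 * (1 + erf(z/sqrt(2)))
erf(1.3081) = 0.9357
CDF = 0.9678
Percentile rank = 0.9678 * 100 = 96.78

96.78


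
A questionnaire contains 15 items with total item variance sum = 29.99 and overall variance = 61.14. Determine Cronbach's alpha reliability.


alpha = (k/(k-1)) * (1 - sum(si^2)/s_total^2)
= (15/14) * (1 - 29.99/61.14)
alpha = 0.5459

0.5459


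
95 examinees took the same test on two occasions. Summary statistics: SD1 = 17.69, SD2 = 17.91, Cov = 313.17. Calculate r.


r = cov(X,Y) / (SD_X * SD_Y)
r = 313.17 / (17.69 * 17.91)
r = 313.17 / 316.8279
r = 0.9885

0.9885


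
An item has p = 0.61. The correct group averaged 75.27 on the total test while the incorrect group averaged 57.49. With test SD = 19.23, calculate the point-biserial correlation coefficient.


q = 1 - p = 0.39
rpb = ((M1 - M0) / SD) * sqrt(p * q)
rpb = ((75.27 - 57.49) / 19.23) * sqrt(0.61 * 0.39)
rpb = 0.451

0.451


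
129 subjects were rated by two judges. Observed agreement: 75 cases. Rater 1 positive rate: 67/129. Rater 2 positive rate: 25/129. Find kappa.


P_o = 75/129 = 0.581395
P_e = (67*25 + 62*104) / 16641 = 0.488132
kappa = (P_o - P_e) / (1 - P_e)
kappa = (0.581395 - 0.488132) / (1 - 0.488132)
kappa = 0.1822

0.1822


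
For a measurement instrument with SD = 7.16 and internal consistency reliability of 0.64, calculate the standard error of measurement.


SEM = SD * sqrt(1 - rxx)
SEM = 7.16 * sqrt(1 - 0.64)
SEM = 7.16 * sqrt(0.36) = 7.16 * 0.6
SEM = 4.296

4.296


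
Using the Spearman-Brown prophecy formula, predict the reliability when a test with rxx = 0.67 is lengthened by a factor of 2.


r_new = (n * rxx) / (1 + (n-1) * rxx)
r_new = (2 * 0.67) / (1 + 1 * 0.67)
r_new = 1.34 / 1.67
r_new = 0.8024

0.8024


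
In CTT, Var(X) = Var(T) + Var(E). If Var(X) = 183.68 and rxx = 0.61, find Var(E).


var_true = rxx * var_obs = 0.61 * 183.68 = 112.0448
var_error = var_obs - var_true
var_error = 183.68 - 112.0448
var_error = 71.6352

71.6352


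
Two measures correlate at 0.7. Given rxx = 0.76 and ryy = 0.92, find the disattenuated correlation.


r_corrected = rxy / sqrt(rxx * ryy)
= 0.7 / sqrt(0.76 * 0.92)
= 0.7 / sqrt(0.6992)
= 0.7 / 0.836182
r_corrected = 0.8371

0.8371


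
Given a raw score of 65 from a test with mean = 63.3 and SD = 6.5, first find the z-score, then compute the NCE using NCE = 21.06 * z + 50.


z = (X - mean) / SD = (65 - 63.3) / 6.5
z = 1.7 / 6.5
z = 0.2615
NCE = NCE = 21.06z + 50
Carry z at full precision (z = 1.7 / 6.5) into the conversion:
NCE = 21.06 * (1.7 / 6.5) + 50 = 35.802 / 6.5 + 50
NCE = 5.508 + 50
NCE = 55.508

55.508


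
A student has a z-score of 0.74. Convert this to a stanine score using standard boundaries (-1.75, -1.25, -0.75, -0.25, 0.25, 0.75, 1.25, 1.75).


Stanine boundaries: [-1.75, -1.25, -0.75, -0.25, 0.25, 0.75, 1.25, 1.75]
z = 0.74
Check each boundary:
  z >= -1.75 -> could be stanine 2
  z >= -1.25 -> could be stanine 3
  z >= -0.75 -> could be stanine 4
  z >= -0.25 -> could be stanine 5
  z >= 0.25 -> could be stanine 6
  z < 0.75
  z < 1.25
  z < 1.75
Highest qualifying boundary gives stanine = 6

6


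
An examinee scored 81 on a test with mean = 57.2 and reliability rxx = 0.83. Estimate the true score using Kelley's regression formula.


T_est = rxx * X + (1 - rxx) * mean
T_est = 0.83 * 81 + 0.17 * 57.2
T_est = 67.23 + 9.724
T_est = 76.954

76.954


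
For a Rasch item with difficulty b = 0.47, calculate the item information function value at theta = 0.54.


P = 1/(1+exp(-(0.54-0.47))) = 0.5175
I = P*(1-P) = 0.5175 * 0.4825
I = 0.2497

0.2497


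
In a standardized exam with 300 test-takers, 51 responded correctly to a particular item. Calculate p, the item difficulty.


Item difficulty p = number correct / total examinees
p = 51 / 300
p = 0.17

0.17


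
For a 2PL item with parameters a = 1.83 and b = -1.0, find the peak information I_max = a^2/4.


For 2PL, max info at theta = b = -1.0
I_max = a^2 / 4 = 1.83^2 / 4
= 3.3489 / 4
I_max = 0.8372

0.8372


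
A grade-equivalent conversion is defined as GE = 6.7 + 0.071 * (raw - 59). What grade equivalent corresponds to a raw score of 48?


raw - median = 48 - 59 = -11
slope * diff = 0.071 * -11 = -0.781
GE = 6.7 + -0.781
GE = 5.919

5.919


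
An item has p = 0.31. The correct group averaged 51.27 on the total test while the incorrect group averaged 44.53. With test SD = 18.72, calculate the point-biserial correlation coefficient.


q = 1 - p = 0.69
rpb = ((M1 - M0) / SD) * sqrt(p * q)
rpb = ((51.27 - 44.53) / 18.72) * sqrt(0.31 * 0.69)
rpb = 0.1665

0.1665


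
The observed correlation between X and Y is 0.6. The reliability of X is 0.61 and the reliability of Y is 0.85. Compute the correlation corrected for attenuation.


r_corrected = rxy / sqrt(rxx * ryy)
= 0.6 / sqrt(0.61 * 0.85)
= 0.6 / sqrt(0.5185)
= 0.6 / 0.720069
r_corrected = 0.8333

0.8333


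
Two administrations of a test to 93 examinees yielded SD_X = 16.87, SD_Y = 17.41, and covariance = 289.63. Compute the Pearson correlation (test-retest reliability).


r = cov(X,Y) / (SD_X * SD_Y)
r = 289.63 / (16.87 * 17.41)
r = 289.63 / 293.7067
r = 0.9861

0.9861


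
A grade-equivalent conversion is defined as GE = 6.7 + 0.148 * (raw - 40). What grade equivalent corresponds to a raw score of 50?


raw - median = 50 - 40 = 10
slope * diff = 0.148 * 10 = 1.48
GE = 6.7 + 1.48
GE = 8.18

8.18


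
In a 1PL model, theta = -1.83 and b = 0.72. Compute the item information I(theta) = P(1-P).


P = 1/(1+exp(-(-1.83-0.72))) = 0.0724
I = P*(1-P) = 0.0724 * 0.9276
I = 0.0672

0.0672


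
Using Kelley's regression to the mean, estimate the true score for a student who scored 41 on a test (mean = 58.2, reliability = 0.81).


T_est = rxx * X + (1 - rxx) * mean
T_est = 0.81 * 41 + 0.19 * 58.2
T_est = 33.21 + 11.058
T_est = 44.268

44.268


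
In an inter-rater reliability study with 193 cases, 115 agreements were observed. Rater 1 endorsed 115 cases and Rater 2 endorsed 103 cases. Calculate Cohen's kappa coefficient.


P_o = 115/193 = 0.595855
P_e = (115*103 + 78*90) / 37249 = 0.506457
kappa = (P_o - P_e) / (1 - P_e)
kappa = (0.595855 - 0.506457) / (1 - 0.506457)
kappa = 0.1811

0.1811


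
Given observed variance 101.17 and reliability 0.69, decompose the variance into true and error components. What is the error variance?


var_true = rxx * var_obs = 0.69 * 101.17 = 69.8073
var_error = var_obs - var_true
var_error = 101.17 - 69.8073
var_error = 31.3627

31.3627


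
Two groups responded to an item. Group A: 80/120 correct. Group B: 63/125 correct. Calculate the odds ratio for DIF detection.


Odds_A = 80/40 = 2.0
Odds_B = 63/62 = 1.0161
OR = Odds_A / Odds_B = 2.0 / 1.0161
Exactly, OR = (80 * 62) / (40 * 63) = 4960 / 2520
OR = 1.9683

1.9683


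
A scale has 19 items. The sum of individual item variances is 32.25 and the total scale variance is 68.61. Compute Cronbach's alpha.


alpha = (k/(k-1)) * (1 - sum(si^2)/s_total^2)
= (19/18) * (1 - 32.25/68.61)
alpha = 0.5594

0.5594


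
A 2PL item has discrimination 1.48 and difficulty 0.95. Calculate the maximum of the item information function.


For 2PL, max info at theta = b = 0.95
I_max = a^2 / 4 = 1.48^2 / 4
= 2.1904 / 4
I_max = 0.5476

0.5476


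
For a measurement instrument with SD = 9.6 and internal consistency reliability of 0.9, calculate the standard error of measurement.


SEM = SD * sqrt(1 - rxx)
SEM = 9.6 * sqrt(1 - 0.9)
SEM = 9.6 * sqrt(0.1) = 9.6 * 0.316228
SEM = 3.0358

3.0358


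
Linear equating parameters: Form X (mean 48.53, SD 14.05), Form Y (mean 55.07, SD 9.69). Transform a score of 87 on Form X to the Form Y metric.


slope = SD_Y / SD_X = 9.69 / 14.05 ~ 0.6897
intercept = mean_Y - slope * mean_X = 55.07 - (9.69 / 14.05) * 48.53 ~ 21.5998
Y = slope * X + intercept. To avoid rounding drift from the rounded slope/intercept, evaluate the equivalent form Y = mean_Y + SD_Y * (X - mean_X) / SD_X at full precision:
Y = 55.07 + 9.69 * (87 - 48.53) / 14.05
Y = 55.07 + 9.69 * 38.47 / 14.05
Y = 55.07 + 372.7743 / 14.05
Y = 55.07 + 26.532
Y = 81.602

81.602


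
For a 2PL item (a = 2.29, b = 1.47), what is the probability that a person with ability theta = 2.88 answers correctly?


a*(theta - b) = 2.29 * (2.88 - 1.47) = 3.2289
exp(-3.2289) = 0.0396
P = 1 / (1 + 0.0396)
P = 0.9619

0.9619


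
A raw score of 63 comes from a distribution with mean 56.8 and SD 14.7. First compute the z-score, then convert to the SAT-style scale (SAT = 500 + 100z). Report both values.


z = (X - mean) / SD = (63 - 56.8) / 14.7
z = 6.2 / 14.7
z = 0.4218
SAT-scale = SAT = 500 + 100z
Carry z at full precision (z = 6.2 / 14.7) into the conversion:
SAT-scale = 500 + 100 * (6.2 / 14.7) = 500 + 620 / 14.7
SAT-scale = 500 + 42.1769
SAT-scale = 542.1769

542.1769


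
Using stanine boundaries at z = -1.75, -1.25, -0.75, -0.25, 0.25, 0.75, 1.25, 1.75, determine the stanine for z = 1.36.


Stanine boundaries: [-1.75, -1.25, -0.75, -0.25, 0.25, 0.75, 1.25, 1.75]
z = 1.36
Check each boundary:
  z >= -1.75 -> could be stanine 2
  z >= -1.25 -> could be stanine 3
  z >= -0.75 -> could be stanine 4
  z >= -0.25 -> could be stanine 5
  z >= 0.25 -> could be stanine 6
  z >= 0.75 -> could be stanine 7
  z >= 1.25 -> could be stanine 8
  z < 1.75
Highest qualifying boundary gives stanine = 8

8


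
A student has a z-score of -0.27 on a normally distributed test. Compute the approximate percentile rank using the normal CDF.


CDF(z) = 0.5 * (1 + erf(z/sqrt(2)))
erf(-0.1909) = -0.2128
CDF = 0.3936
Percentile rank = 0.3936 * 100 = 39.36

39.36


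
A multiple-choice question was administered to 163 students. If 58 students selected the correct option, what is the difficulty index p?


Item difficulty p = number correct / total examinees
p = 58 / 163
p = 0.3558

0.3558


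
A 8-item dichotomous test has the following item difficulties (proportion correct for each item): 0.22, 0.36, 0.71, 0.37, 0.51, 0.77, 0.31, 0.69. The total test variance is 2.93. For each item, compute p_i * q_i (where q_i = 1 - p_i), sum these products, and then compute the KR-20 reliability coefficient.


For each item, compute p_i * q_i:
  Item 1: 0.22 * 0.78 = 0.1716
  Item 2: 0.36 * 0.64 = 0.2304
  Item 3: 0.71 * 0.29 = 0.2059
  Item 4: 0.37 * 0.63 = 0.2331
  Item 5: 0.51 * 0.49 = 0.2499
  Item 6: 0.77 * 0.23 = 0.1771
  Item 7: 0.31 * 0.69 = 0.2139
  Item 8: 0.69 * 0.31 = 0.2139
Sum(p_i * q_i) = 0.1716 + 0.2304 + 0.2059 + 0.2331 + 0.2499 + 0.1771 + 0.2139 + 0.2139 = 1.6958
KR-20 = (k/(k-1)) * (1 - Sum(p_i*q_i) / Var_total)
= (8/7) * (1 - 1.6958/2.93)
= 1.1429 * 0.4212
KR-20 = 0.4814

0.4814


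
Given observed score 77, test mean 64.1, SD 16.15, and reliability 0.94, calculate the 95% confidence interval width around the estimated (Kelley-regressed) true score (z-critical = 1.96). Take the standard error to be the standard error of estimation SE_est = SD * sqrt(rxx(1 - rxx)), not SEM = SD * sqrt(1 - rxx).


True score estimate = 0.94*77 + 0.06*64.1 = 76.226
SE_est = SD * sqrt(rxx * (1 - rxx)) = 16.15 * sqrt(0.94 * 0.06) = 16.15 * sqrt(0.0564) = 3.835412
CI = T_est +/- z * SE_est, so width = 2 * z * SE_est = 2 * 1.96 * 3.835412
Width = 15.0348

15.0348


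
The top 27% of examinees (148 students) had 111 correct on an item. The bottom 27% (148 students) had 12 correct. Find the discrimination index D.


p_upper = 111/148 = 0.75
p_lower = 12/148 = 0.0811
D = 0.75 - 0.0811 = 0.6689

0.6689


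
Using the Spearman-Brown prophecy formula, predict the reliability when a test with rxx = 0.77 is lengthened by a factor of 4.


r_new = (n * rxx) / (1 + (n-1) * rxx)
r_new = (4 * 0.77) / (1 + 3 * 0.77)
r_new = 3.08 / 3.31
r_new = 0.9305

0.9305


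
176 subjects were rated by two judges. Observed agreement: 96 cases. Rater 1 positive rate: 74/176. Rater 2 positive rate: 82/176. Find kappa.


P_o = 96/176 = 0.545455
P_e = (74*82 + 102*94) / 30976 = 0.505424
kappa = (P_o - P_e) / (1 - P_e)
kappa = (0.545455 - 0.505424) / (1 - 0.505424)
kappa = 0.0809

0.0809


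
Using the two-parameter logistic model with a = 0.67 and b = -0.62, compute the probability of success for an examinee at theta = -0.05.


a*(theta - b) = 0.67 * (-0.05 - -0.62) = 0.3819
exp(-0.3819) = 0.6826
P = 1 / (1 + 0.6826)
P = 0.5943

0.5943


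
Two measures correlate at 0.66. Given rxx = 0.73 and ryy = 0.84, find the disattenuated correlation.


r_corrected = rxy / sqrt(rxx * ryy)
= 0.66 / sqrt(0.73 * 0.84)
= 0.66 / sqrt(0.6132)
= 0.66 / 0.783071
r_corrected = 0.8428

0.8428


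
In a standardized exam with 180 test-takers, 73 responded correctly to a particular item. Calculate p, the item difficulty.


Item difficulty p = number correct / total examinees
p = 73 / 180
p = 0.4056

0.4056


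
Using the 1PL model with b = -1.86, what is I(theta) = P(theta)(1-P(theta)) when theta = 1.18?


P = 1/(1+exp(-(1.18--1.86))) = 0.9543
I = P*(1-P) = 0.9543 * 0.0457
I = 0.0436

0.0436


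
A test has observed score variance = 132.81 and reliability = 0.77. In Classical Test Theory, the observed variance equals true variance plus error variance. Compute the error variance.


var_true = rxx * var_obs = 0.77 * 132.81 = 102.2637
var_error = var_obs - var_true
var_error = 132.81 - 102.2637
var_error = 30.5463

30.5463


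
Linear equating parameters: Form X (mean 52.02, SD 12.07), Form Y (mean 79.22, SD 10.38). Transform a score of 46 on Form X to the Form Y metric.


slope = SD_Y / SD_X = 10.38 / 12.07 ~ 0.86
intercept = mean_Y - slope * mean_X = 79.22 - (10.38 / 12.07) * 52.02 ~ 34.4837
Y = slope * X + intercept. To avoid rounding drift from the rounded slope/intercept, evaluate the equivalent form Y = mean_Y + SD_Y * (X - mean_X) / SD_X at full precision:
Y = 79.22 + 10.38 * (46 - 52.02) / 12.07
Y = 79.22 - 10.38 * 6.02 / 12.07
Y = 79.22 - 62.4876 / 12.07
Y = 79.22 - 5.1771
Y = 74.0429

74.0429


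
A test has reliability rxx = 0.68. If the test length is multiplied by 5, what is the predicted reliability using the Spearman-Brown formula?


r_new = (n * rxx) / (1 + (n-1) * rxx)
r_new = (5 * 0.68) / (1 + 4 * 0.68)
r_new = 3.4 / 3.72
r_new = 0.914

0.914


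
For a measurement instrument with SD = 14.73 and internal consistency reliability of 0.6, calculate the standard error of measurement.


SEM = SD * sqrt(1 - rxx)
SEM = 14.73 * sqrt(1 - 0.6)
SEM = 14.73 * sqrt(0.4) = 14.73 * 0.632456
SEM = 9.3161

9.3161


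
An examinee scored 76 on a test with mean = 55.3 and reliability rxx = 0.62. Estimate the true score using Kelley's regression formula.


T_est = rxx * X + (1 - rxx) * mean
T_est = 0.62 * 76 + 0.38 * 55.3
T_est = 47.12 + 21.014
T_est = 68.134

68.134


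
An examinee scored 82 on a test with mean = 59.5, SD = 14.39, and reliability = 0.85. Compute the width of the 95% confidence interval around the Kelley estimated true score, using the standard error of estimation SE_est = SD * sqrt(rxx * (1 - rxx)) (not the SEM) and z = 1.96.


True score estimate = 0.85*82 + 0.15*59.5 = 78.625
SE_est = SD * sqrt(rxx * (1 - rxx)) = 14.39 * sqrt(0.85 * 0.15) = 14.39 * sqrt(0.1275) = 5.138258
CI = T_est +/- z * SE_est, so width = 2 * z * SE_est = 2 * 1.96 * 5.138258
Width = 20.142

20.142


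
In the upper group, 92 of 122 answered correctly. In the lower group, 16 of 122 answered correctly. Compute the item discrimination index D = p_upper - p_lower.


p_upper = 92/122 = 0.7541
p_lower = 16/122 = 0.1311
D = 0.7541 - 0.1311 = 0.623

0.623


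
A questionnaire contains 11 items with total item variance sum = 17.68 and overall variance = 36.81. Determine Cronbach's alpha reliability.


alpha = (k/(k-1)) * (1 - sum(si^2)/s_total^2)
= (11/10) * (1 - 17.68/36.81)
alpha = 0.5717

0.5717


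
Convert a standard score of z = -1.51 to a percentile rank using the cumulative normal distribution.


CDF(z) = 0.5 * (1 + erf(z/sqrt(2)))
erf(-1.0677) = -0.869
CDF = 0.0655
Percentile rank = 0.0655 * 100 = 6.55

6.55


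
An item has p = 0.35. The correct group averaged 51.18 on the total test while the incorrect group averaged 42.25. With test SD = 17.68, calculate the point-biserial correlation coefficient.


q = 1 - p = 0.65
rpb = ((M1 - M0) / SD) * sqrt(p * q)
rpb = ((51.18 - 42.25) / 17.68) * sqrt(0.35 * 0.65)
rpb = 0.2409

0.2409


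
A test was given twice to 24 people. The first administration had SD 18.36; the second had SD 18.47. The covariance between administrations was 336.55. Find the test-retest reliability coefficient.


r = cov(X,Y) / (SD_X * SD_Y)
r = 336.55 / (18.36 * 18.47)
r = 336.55 / 339.1092
r = 0.9925

0.9925


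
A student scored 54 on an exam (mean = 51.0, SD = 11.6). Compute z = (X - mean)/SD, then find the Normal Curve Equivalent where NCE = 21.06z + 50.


z = (X - mean) / SD = (54 - 51.0) / 11.6
z = 3.0 / 11.6
z = 0.2586
NCE = NCE = 21.06z + 50
Carry z at full precision (z = 3.0 / 11.6) into the conversion:
NCE = 21.06 * (3.0 / 11.6) + 50 = 63.18 / 11.6 + 50
NCE = 5.4466 + 50
NCE = 55.4466

55.4466


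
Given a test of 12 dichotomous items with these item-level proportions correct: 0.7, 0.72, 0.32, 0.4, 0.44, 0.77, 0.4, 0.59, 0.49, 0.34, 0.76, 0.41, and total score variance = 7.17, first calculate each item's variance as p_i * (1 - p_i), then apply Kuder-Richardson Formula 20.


For each item, compute p_i * q_i:
  Item 1: 0.7 * 0.3 = 0.21
  Item 2: 0.72 * 0.28 = 0.2016
  Item 3: 0.32 * 0.68 = 0.2176
  Item 4: 0.4 * 0.6 = 0.24
  Item 5: 0.44 * 0.56 = 0.2464
  Item 6: 0.77 * 0.23 = 0.1771
  Item 7: 0.4 * 0.6 = 0.24
  Item 8: 0.59 * 0.41 = 0.2419
  Item 9: 0.49 * 0.51 = 0.2499
  Item 10: 0.34 * 0.66 = 0.2244
  Item 11: 0.76 * 0.24 = 0.1824
  Item 12: 0.41 * 0.59 = 0.2419
Sum(p_i * q_i) = 0.21 + 0.2016 + 0.2176 + 0.24 + 0.2464 + 0.1771 + 0.24 + 0.2419 + 0.2499 + 0.2244 + 0.1824 + 0.2419 = 2.6732
KR-20 = (k/(k-1)) * (1 - Sum(p_i*q_i) / Var_total)
= (12/11) * (1 - 2.6732/7.17)
= 1.0909 * 0.6272
KR-20 = 0.6842

0.6842


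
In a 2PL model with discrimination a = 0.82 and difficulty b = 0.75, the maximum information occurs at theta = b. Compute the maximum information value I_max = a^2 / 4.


For 2PL, max info at theta = b = 0.75
I_max = a^2 / 4 = 0.82^2 / 4
= 0.6724 / 4
I_max = 0.1681

0.1681


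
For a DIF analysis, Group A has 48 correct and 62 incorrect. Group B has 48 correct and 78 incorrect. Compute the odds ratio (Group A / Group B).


Odds_A = 48/62 = 0.7742
Odds_B = 48/78 = 0.6154
OR = Odds_A / Odds_B = 0.7742 / 0.6154
Exactly, OR = (48 * 78) / (62 * 48) = 3744 / 2976
OR = 1.2581

1.2581


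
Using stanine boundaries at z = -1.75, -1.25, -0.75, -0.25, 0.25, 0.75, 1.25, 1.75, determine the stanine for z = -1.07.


Stanine boundaries: [-1.75, -1.25, -0.75, -0.25, 0.25, 0.75, 1.25, 1.75]
z = -1.07
Check each boundary:
  z >= -1.75 -> could be stanine 2
  z >= -1.25 -> could be stanine 3
  z < -0.75
  z < -0.25
  z < 0.25
  z < 0.75
  z < 1.25
  z < 1.75
Highest qualifying boundary gives stanine = 3

3


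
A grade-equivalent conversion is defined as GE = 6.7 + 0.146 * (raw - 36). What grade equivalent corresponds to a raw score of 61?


raw - median = 61 - 36 = 25
slope * diff = 0.146 * 25 = 3.65
GE = 6.7 + 3.65
GE = 10.35

10.35


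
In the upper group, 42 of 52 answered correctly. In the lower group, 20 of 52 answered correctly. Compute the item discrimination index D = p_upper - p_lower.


p_upper = 42/52 = 0.8077
p_lower = 20/52 = 0.3846
D = 0.8077 - 0.3846 = 0.4231

0.4231
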